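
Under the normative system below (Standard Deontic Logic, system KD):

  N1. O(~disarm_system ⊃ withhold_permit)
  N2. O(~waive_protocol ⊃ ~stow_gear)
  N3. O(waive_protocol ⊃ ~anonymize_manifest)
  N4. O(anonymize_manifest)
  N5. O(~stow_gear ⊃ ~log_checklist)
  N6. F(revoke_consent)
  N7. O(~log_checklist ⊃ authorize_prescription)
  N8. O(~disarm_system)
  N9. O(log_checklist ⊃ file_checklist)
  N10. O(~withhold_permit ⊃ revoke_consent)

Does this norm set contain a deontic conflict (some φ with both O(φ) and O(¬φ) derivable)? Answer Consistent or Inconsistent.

Premise 10 is O(~withhold_permit ⊃ revoke_consent), but O(~withhold_permit) is not derivable from the premises, so it does not yield O(revoke_consent).
So O(revoke_consent) is not derivable, and the apparent clash with O(~revoke_consent) does not arise.
A world satisfying every obligation exists (e.g. anonymize_manifest=true, authorize_prescription=true, disarm_system=false, file_checklist=false, log_checklist=false, revoke_consent=false, stow_gear=false, waive_protocol=false, withhold_permit=true); no atom is both obligatory and forbidden, so the set is consistent.

Consistent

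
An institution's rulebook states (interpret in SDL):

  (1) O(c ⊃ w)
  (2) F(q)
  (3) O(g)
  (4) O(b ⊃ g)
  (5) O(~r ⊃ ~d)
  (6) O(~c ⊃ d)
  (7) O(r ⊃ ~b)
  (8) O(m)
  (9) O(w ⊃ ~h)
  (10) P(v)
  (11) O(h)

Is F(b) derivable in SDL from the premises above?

Yes

Premise 11 gives O(h).
The contrapositive of premise 9 (O(w ⊃ ~h)) is O(h ⊃ ~w), and O(h) is already established, so O(~w).
The contrapositive of premise 1 (O(c ⊃ w)) is O(~w ⊃ ~c), and O(~w) is already established, so O(~c).
With premise 6, O(~c ⊃ d), the K-axiom yields O(d).
Premise 5, O(~r ⊃ ~d), contraposes to O(d ⊃ r); with O(d) we get O(r).
With premise 7, O(r ⊃ ~b), the K-axiom yields O(~b).
Premises 2, 3, 4, 8, 10 do not contribute to this derivation.
So O(~b) holds, i.e. F(b). The claim follows.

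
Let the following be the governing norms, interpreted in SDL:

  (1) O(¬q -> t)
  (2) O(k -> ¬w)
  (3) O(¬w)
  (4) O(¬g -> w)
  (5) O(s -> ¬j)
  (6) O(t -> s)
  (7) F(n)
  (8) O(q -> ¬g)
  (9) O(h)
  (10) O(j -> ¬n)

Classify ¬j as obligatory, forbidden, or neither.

From premise 3 we have O(¬w).
Premise 4 is O(¬g -> w); contrapositively O(¬w -> g). Since O(¬w) holds, K gives O(g).
The contrapositive of premise 8 (O(q -> ¬g)) is O(g -> ¬q), and O(g) is already established, so O(¬q).
Applying K to premise 1 (O(¬q -> t)) and O(¬q) yields O(t).
Applying K to premise 6 (O(t -> s)) and O(t) yields O(s).
With premise 5, O(s -> ¬j), the K-axiom yields O(¬j).
Premises 2, 7, 9, 10 do not contribute to this derivation.
Hence ¬j is obligatory.

Obligatory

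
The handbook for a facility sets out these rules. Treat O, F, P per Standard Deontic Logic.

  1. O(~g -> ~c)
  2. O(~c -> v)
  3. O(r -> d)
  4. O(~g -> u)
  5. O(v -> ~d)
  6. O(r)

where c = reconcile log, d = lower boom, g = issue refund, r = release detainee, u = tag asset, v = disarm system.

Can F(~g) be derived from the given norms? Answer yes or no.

Premise 6 states O(r) outright.
With premise 3, O(r -> d), the K-axiom yields O(d).
The contrapositive of premise 5 (O(v -> ~d)) is O(d -> ~v), and O(d) is already established, so O(~v).
Premise 2 is O(~c -> v); contrapositively O(~v -> c). Since O(~v) holds, K gives O(c).
Premise 1 is O(~g -> ~c); contrapositively O(c -> g). Since O(c) holds, K gives O(g).
Premise 4 does not contribute to this derivation.
So O(g) holds, i.e. F(~g). The claim follows.

Yes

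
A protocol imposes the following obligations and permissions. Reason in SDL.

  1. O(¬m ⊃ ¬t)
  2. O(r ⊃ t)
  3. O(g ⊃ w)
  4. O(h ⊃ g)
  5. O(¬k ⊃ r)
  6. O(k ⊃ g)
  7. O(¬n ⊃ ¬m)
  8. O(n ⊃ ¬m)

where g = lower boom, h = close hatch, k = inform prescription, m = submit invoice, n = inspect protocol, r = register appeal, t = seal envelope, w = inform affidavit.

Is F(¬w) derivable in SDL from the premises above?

By case analysis on n: premise 8 gives O(n ⊃ ¬m) and premise 7 gives O(¬n ⊃ ¬m), so O(¬m) either way.
From O(¬m) and premise 1, O(¬m ⊃ ¬t), we obtain O(¬t).
The contrapositive of premise 2 (O(r ⊃ t)) is O(¬t ⊃ ¬r), and O(¬t) is already established, so O(¬r).
Premise 5, O(¬k ⊃ r), contraposes to O(¬r ⊃ k); with O(¬r) we get O(k).
Premise 6 is O(k ⊃ g); since O(k), deontic closure gives O(g).
From O(g) and premise 3, O(g ⊃ w), we obtain O(w).
Premise 4 does not contribute to this derivation.
So O(w) holds, i.e. F(¬w). The claim follows.

Yes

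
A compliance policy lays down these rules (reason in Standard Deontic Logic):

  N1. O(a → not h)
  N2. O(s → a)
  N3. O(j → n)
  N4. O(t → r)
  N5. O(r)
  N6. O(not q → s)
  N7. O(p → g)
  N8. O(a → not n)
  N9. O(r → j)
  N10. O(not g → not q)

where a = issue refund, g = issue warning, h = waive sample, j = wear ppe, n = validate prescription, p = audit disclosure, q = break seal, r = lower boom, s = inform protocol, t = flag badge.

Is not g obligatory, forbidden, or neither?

Forbidden

Premise 5 gives O(r).
Applying K to premise 9 (O(r → j)) and O(r) yields O(j).
Applying K to premise 3 (O(j → n)) and O(j) yields O(n).
Premise 8, O(a → not n), contraposes to O(n → not a); with O(n) we get O(not a).
The contrapositive of premise 2 (O(s → a)) is O(not a → not s), and O(not a) is already established, so O(not s).
The contrapositive of premise 6 (O(not q → s)) is O(not s → q), and O(not s) is already established, so O(q).
Premise 10 is O(not g → not q); contrapositively O(q → g). Since O(q) holds, K gives O(g).
Premises 1, 4, 7 do not contribute to this derivation.
Thus O(g), which is F(not g): not g is forbidden.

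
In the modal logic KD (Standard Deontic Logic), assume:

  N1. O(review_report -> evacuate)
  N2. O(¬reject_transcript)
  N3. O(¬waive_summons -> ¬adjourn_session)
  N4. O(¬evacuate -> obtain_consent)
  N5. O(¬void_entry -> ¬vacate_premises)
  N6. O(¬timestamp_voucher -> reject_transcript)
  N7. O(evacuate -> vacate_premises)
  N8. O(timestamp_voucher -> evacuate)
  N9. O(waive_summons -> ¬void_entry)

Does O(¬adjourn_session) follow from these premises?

Yes

Premise 2 states O(¬reject_transcript) outright.
Premise 6 is O(¬timestamp_voucher -> reject_transcript); contrapositively O(¬reject_transcript -> timestamp_voucher). Since O(¬reject_transcript) holds, K gives O(timestamp_voucher).
Premise 8 is O(timestamp_voucher -> evacuate); since O(timestamp_voucher), deontic closure gives O(evacuate).
From O(evacuate) and premise 7, O(evacuate -> vacate_premises), we obtain O(vacate_premises).
The contrapositive of premise 5 (O(¬void_entry -> ¬vacate_premises)) is O(vacate_premises -> void_entry), and O(vacate_premises) is already established, so O(void_entry).
Premise 9 is O(waive_summons -> ¬void_entry); contrapositively O(void_entry -> ¬waive_summons). Since O(void_entry) holds, K gives O(¬waive_summons).
From O(¬waive_summons) and premise 3, O(¬waive_summons -> ¬adjourn_session), we obtain O(¬adjourn_session).
Premises 1, 4 do not contribute to this derivation.
So O(¬adjourn_session) follows.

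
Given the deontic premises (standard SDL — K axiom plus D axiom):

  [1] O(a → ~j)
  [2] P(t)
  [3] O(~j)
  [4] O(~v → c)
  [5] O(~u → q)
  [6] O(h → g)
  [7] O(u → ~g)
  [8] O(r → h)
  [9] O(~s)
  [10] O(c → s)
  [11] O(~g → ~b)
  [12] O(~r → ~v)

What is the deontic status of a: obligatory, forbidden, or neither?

Neither

Premise 1 is O(a → ~j); even if O(~j) held, inferring O(a) would be affirming the consequent — invalid.
No premise or chain of K-axiom applications forces O(a), and none forces O(~a). So a is neither obligatory nor forbidden under these norms.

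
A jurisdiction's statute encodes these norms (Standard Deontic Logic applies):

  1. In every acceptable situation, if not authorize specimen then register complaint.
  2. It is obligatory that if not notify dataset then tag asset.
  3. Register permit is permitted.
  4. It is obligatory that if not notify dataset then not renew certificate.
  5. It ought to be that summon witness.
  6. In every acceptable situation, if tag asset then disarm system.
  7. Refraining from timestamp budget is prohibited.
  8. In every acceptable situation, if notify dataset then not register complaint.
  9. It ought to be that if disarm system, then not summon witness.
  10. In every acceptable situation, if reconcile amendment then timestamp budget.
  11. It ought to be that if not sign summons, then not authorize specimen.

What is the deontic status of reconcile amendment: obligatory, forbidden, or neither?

Premise 10 is O(reconcile_amendment → timestamp_budget); even if O(timestamp_budget) held, inferring O(reconcile_amendment) would be affirming the consequent — invalid.
No premise or chain of K-axiom applications forces O(reconcile_amendment), and none forces O(¬reconcile_amendment). So reconcile_amendment is neither obligatory nor forbidden under these norms.

Neither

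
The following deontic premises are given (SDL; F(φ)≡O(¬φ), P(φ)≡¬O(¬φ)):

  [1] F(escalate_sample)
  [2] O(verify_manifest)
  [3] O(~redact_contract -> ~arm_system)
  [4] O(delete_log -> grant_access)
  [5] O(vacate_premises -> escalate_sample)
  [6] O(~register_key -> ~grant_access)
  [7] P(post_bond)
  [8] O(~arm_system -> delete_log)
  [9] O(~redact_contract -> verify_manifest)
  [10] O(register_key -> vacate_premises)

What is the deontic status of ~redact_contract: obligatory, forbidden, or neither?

F(escalate_sample) at premise 1 means O(~escalate_sample).
The contrapositive of premise 5 (O(vacate_premises -> escalate_sample)) is O(~escalate_sample -> ~vacate_premises), and O(~escalate_sample) is already established, so O(~vacate_premises).
Premise 10, O(register_key -> vacate_premises), contraposes to O(~vacate_premises -> ~register_key); with O(~vacate_premises) we get O(~register_key).
With premise 6, O(~register_key -> ~grant_access), the K-axiom yields O(~grant_access).
Premise 4, O(delete_log -> grant_access), contraposes to O(~grant_access -> ~delete_log); with O(~grant_access) we get O(~delete_log).
Premise 8 is O(~arm_system -> delete_log); contrapositively O(~delete_log -> arm_system). Since O(~delete_log) holds, K gives O(arm_system).
Premise 3, O(~redact_contract -> ~arm_system), contraposes to O(arm_system -> redact_contract); with O(arm_system) we get O(redact_contract).
Premises 2, 7, 9 do not contribute to this derivation.
Thus O(redact_contract), which is F(~redact_contract): ~redact_contract is forbidden.

Forbidden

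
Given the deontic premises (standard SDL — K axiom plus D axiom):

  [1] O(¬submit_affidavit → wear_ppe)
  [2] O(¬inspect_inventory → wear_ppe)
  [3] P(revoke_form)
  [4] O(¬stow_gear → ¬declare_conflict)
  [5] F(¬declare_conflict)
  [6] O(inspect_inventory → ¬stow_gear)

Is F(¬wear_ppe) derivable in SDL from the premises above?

F(¬declare_conflict) at premise 5 means O(declare_conflict).
Premise 4 is O(¬stow_gear → ¬declare_conflict); contrapositively O(declare_conflict → stow_gear). Since O(declare_conflict) holds, K gives O(stow_gear).
Premise 6 is O(inspect_inventory → ¬stow_gear); contrapositively O(stow_gear → ¬inspect_inventory). Since O(stow_gear) holds, K gives O(¬inspect_inventory).
Premise 2 is O(¬inspect_inventory → wear_ppe); since O(¬inspect_inventory), deontic closure gives O(wear_ppe).
Premises 1, 3 do not contribute to this derivation.
So O(wear_ppe) holds, i.e. F(¬wear_ppe). The claim follows.

Yes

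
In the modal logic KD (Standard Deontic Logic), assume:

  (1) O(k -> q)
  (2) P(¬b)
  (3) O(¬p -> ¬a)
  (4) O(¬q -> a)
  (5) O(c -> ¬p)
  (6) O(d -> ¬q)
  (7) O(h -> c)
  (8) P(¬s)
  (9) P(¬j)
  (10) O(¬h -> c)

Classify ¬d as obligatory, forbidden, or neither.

Obligatory

Premises 7 and 10 cover both cases: O(h -> c) and O(¬h -> c). Since h ∨ ¬h is a tautology, O(c) follows.
Applying K to premise 5 (O(c -> ¬p)) and O(c) yields O(¬p).
With premise 3, O(¬p -> ¬a), the K-axiom yields O(¬a).
Premise 4 is O(¬q -> a); contrapositively O(¬a -> q). Since O(¬a) holds, K gives O(q).
Premise 6, O(d -> ¬q), contraposes to O(q -> ¬d); with O(q) we get O(¬d).
Premises 1, 2, 8, 9 do not contribute to this derivation.
Hence ¬d is obligatory.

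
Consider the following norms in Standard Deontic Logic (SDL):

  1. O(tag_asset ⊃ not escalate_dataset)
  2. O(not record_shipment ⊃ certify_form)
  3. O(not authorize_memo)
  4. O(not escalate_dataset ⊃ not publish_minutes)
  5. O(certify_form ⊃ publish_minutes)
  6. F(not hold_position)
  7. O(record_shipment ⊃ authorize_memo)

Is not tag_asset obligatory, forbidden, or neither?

From premise 3 we have O(not authorize_memo).
Premise 7 is O(record_shipment ⊃ authorize_memo); contrapositively O(not authorize_memo ⊃ not record_shipment). Since O(not authorize_memo) holds, K gives O(not record_shipment).
Applying K to premise 2 (O(not record_shipment ⊃ certify_form)) and O(not record_shipment) yields O(certify_form).
Premise 5 is O(certify_form ⊃ publish_minutes); since O(certify_form), deontic closure gives O(publish_minutes).
Premise 4, O(not escalate_dataset ⊃ not publish_minutes), contraposes to O(publish_minutes ⊃ escalate_dataset); with O(publish_minutes) we get O(escalate_dataset).
Premise 1, O(tag_asset ⊃ not escalate_dataset), contraposes to O(escalate_dataset ⊃ not tag_asset); with O(escalate_dataset) we get O(not tag_asset).
Premise 6 does not contribute to this derivation.
Hence not tag_asset is obligatory.

Obligatory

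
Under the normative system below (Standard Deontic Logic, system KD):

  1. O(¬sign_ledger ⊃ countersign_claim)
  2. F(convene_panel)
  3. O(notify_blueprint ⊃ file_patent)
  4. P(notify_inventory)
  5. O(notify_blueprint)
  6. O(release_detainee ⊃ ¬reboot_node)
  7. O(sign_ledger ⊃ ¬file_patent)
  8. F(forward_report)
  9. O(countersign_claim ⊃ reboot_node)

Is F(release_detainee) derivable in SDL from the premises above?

From premise 5 we have O(notify_blueprint).
Premise 3 is O(notify_blueprint ⊃ file_patent); since O(notify_blueprint), deontic closure gives O(file_patent).
The contrapositive of premise 7 (O(sign_ledger ⊃ ¬file_patent)) is O(file_patent ⊃ ¬sign_ledger), and O(file_patent) is already established, so O(¬sign_ledger).
Premise 1 is O(¬sign_ledger ⊃ countersign_claim); since O(¬sign_ledger), deontic closure gives O(countersign_claim).
With premise 9, O(countersign_claim ⊃ reboot_node), the K-axiom yields O(reboot_node).
The contrapositive of premise 6 (O(release_detainee ⊃ ¬reboot_node)) is O(reboot_node ⊃ ¬release_detainee), and O(reboot_node) is already established, so O(¬release_detainee).
Premises 2, 4, 8 do not contribute to this derivation.
So O(¬release_detainee) holds, i.e. F(release_detainee). The claim follows.

Yes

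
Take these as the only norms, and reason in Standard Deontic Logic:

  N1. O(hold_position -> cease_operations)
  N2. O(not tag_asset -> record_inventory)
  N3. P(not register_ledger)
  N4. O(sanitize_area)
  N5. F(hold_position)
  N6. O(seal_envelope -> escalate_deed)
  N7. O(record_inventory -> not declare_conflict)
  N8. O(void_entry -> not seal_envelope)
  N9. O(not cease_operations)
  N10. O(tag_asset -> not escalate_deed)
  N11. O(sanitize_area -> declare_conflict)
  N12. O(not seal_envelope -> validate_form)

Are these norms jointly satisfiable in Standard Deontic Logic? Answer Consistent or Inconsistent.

Consistent

Premise 1 is O(hold_position -> cease_operations), but O(hold_position) is not derivable from the premises, so it does not yield O(cease_operations).
So O(cease_operations) is not derivable, and the apparent clash with O(not cease_operations) does not arise.
A world satisfying every obligation exists (e.g. cease_operations=false, declare_conflict=true, escalate_deed=false, hold_position=false, record_inventory=false, register_ledger=false, sanitize_area=true, seal_envelope=false, tag_asset=true, validate_form=true, void_entry=false); no atom is both obligatory and forbidden, so the set is consistent.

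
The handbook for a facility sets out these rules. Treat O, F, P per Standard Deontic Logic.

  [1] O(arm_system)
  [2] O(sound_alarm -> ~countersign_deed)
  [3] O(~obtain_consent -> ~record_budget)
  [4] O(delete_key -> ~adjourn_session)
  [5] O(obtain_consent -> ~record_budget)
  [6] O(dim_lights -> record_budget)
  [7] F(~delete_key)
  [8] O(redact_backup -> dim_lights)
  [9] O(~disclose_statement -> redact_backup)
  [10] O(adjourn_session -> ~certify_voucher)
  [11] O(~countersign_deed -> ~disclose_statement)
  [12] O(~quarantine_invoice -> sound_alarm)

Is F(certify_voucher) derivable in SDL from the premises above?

No

Premise 10 is O(adjourn_session -> ~certify_voucher), but O(adjourn_session) is not derivable from the premises, so it does not yield O(~certify_voucher).
No other premise forces O(~certify_voucher). An ideal world satisfying every premise can still have certify_voucher true, so F(certify_voucher) is not derivable.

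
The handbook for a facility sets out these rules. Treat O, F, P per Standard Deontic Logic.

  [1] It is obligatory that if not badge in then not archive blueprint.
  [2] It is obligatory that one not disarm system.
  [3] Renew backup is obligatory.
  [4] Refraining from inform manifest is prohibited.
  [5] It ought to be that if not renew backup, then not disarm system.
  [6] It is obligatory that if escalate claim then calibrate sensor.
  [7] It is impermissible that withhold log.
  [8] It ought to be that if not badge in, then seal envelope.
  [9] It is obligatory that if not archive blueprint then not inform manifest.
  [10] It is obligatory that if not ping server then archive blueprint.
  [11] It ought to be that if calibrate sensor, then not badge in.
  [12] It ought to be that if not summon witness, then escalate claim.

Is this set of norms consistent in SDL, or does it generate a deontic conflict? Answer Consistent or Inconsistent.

Premise 5 is O(¬renew_backup → ¬disarm_system); even if O(¬disarm_system) held, inferring O(¬renew_backup) would be affirming the consequent — invalid.
So O(¬renew_backup) is not derivable, and the apparent clash with O(renew_backup) does not arise.
A world satisfying every obligation exists (e.g. archive_blueprint=true, badge_in=true, calibrate_sensor=false, disarm_system=false, escalate_claim=false, inform_manifest=true, ping_server=false, renew_backup=true, seal_envelope=false, summon_witness=true, withhold_log=false); no atom is both obligatory and forbidden, so the set is consistent.

Consistent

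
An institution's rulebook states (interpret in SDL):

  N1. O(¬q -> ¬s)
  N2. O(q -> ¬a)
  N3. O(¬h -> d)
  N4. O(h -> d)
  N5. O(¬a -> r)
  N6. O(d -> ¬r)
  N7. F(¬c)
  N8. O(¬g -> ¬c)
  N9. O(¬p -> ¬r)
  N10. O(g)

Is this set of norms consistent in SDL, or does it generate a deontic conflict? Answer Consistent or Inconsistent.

Premise 8 is O(¬g -> ¬c), but O(¬g) is not derivable from the premises, so it does not yield O(¬c).
So O(¬c) is not derivable, and the apparent clash with O(c) does not arise.
A world satisfying every obligation exists (e.g. a=true, c=true, d=true, g=true, h=false, p=false, q=false, r=false, s=false); no atom is both obligatory and forbidden, so the set is consistent.

Consistent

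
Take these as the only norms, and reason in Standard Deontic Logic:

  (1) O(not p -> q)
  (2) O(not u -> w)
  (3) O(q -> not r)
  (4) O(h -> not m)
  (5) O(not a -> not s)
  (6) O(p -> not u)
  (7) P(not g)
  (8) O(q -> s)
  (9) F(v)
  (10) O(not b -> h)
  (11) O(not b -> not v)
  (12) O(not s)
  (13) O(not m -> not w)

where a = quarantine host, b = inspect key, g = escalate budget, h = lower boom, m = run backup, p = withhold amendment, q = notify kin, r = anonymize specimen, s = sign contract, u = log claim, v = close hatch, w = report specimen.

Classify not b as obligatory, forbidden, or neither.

Forbidden

Premise 12 gives O(not s).
The contrapositive of premise 8 (O(q -> s)) is O(not s -> not q), and O(not s) is already established, so O(not q).
The contrapositive of premise 1 (O(not p -> q)) is O(not q -> p), and O(not q) is already established, so O(p).
Applying K to premise 6 (O(p -> not u)) and O(p) yields O(not u).
From O(not u) and premise 2, O(not u -> w), we obtain O(w).
Premise 13 is O(not m -> not w); contrapositively O(w -> m). Since O(w) holds, K gives O(m).
Premise 4, O(h -> not m), contraposes to O(m -> not h); with O(m) we get O(not h).
Premise 10, O(not b -> h), contraposes to O(not h -> b); with O(not h) we get O(b).
Premises 3, 5, 7, 9, 11 do not contribute to this derivation.
Thus O(b), which is F(not b): not b is forbidden.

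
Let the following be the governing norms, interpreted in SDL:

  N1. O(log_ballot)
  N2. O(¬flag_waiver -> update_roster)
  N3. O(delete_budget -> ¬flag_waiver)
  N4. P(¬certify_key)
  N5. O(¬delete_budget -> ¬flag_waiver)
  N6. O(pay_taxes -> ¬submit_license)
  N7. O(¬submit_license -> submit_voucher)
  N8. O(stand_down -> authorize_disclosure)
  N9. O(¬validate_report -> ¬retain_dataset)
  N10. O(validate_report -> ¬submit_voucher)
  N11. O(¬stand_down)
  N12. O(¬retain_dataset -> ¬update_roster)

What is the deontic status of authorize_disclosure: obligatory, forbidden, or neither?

Neither

Premise 8 is O(stand_down -> authorize_disclosure), but O(stand_down) is not derivable from the premises, so it does not yield O(authorize_disclosure).
No premise or chain of K-axiom applications forces O(authorize_disclosure), and none forces O(¬authorize_disclosure). So authorize_disclosure is neither obligatory nor forbidden under these norms.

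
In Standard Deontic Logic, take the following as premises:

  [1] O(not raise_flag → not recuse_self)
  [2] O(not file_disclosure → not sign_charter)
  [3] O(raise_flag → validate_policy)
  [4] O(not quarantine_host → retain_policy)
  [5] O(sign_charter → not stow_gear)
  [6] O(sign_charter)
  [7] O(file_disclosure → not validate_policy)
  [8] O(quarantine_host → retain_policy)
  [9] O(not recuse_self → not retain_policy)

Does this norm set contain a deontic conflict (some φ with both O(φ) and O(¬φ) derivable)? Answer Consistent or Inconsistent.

Inconsistent

Premises 8 and 4 are O(quarantine_host → retain_policy) and O(not quarantine_host → retain_policy); every ideal world satisfies quarantine_host or not quarantine_host, so in either case retain_policy holds — hence O(retain_policy).
The contrapositive of premise 9 (O(not recuse_self → not retain_policy)) is O(retain_policy → recuse_self), and O(retain_policy) is already established, so O(recuse_self).
Premise 1, O(not raise_flag → not recuse_self), contraposes to O(recuse_self → raise_flag); with O(recuse_self) we get O(raise_flag).
From O(raise_flag) and premise 3, O(raise_flag → validate_policy), we obtain O(validate_policy).
Premise 7 is O(file_disclosure → not validate_policy); contrapositively O(validate_policy → not file_disclosure). Since O(validate_policy) holds, K gives O(not file_disclosure).
Applying K to premise 2 (O(not file_disclosure → not sign_charter)) and O(not file_disclosure) yields O(not sign_charter).
However, premise 6 gives O(sign_charter).
We now have both O(not sign_charter) and O(sign_charter) — sign_charter is simultaneously obligatory and forbidden, violating the D-axiom.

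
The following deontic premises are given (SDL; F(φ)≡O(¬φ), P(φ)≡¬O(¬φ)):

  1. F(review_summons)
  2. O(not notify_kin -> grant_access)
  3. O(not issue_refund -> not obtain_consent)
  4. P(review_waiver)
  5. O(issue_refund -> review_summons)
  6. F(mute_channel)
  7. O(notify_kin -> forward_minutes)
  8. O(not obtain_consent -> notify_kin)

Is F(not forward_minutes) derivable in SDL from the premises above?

Yes

Premise 1, F(review_summons), is equivalent to O(not review_summons).
Premise 5 is O(issue_refund -> review_summons); contrapositively O(not review_summons -> not issue_refund). Since O(not review_summons) holds, K gives O(not issue_refund).
Premise 3 is O(not issue_refund -> not obtain_consent); since O(not issue_refund), deontic closure gives O(not obtain_consent).
Premise 8 is O(not obtain_consent -> notify_kin); since O(not obtain_consent), deontic closure gives O(notify_kin).
With premise 7, O(notify_kin -> forward_minutes), the K-axiom yields O(forward_minutes).
Premises 2, 4, 6 do not contribute to this derivation.
So O(forward_minutes) holds, i.e. F(not forward_minutes). The claim follows.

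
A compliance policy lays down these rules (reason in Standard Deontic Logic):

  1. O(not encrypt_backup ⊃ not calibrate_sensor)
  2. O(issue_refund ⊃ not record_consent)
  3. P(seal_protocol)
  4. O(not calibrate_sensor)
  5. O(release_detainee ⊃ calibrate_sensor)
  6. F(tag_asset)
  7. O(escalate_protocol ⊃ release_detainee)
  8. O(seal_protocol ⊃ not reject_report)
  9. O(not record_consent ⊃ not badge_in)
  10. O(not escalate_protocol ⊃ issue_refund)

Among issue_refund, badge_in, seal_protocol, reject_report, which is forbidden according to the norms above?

badge_in

From premise 4 we have O(not calibrate_sensor).
Premise 5, O(release_detainee ⊃ calibrate_sensor), contraposes to O(not calibrate_sensor ⊃ not release_detainee); with O(not calibrate_sensor) we get O(not release_detainee).
The contrapositive of premise 7 (O(escalate_protocol ⊃ release_detainee)) is O(not release_detainee ⊃ not escalate_protocol), and O(not release_detainee) is already established, so O(not escalate_protocol).
Applying K to premise 10 (O(not escalate_protocol ⊃ issue_refund)) and O(not escalate_protocol) yields O(issue_refund).
With premise 2, O(issue_refund ⊃ not record_consent), the K-axiom yields O(not record_consent).
Applying K to premise 9 (O(not record_consent ⊃ not badge_in)) and O(not record_consent) yields O(not badge_in).
So O(not badge_in) holds, i.e. badge_in is forbidden. None of the other listed options is forbidden under the premises.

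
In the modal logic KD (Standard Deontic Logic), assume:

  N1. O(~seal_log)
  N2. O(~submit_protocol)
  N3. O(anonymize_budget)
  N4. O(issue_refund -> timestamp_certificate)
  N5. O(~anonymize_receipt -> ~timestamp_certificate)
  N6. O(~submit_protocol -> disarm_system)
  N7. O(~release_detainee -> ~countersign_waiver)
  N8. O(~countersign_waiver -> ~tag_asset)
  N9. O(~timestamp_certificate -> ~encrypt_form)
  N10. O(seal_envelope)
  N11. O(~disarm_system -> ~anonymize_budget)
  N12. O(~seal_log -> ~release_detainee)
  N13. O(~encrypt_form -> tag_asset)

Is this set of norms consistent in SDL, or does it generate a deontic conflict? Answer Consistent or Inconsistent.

Consistent

Premise 11 is O(~disarm_system -> ~anonymize_budget), but O(~disarm_system) is not derivable from the premises, so it does not yield O(~anonymize_budget).
So O(~anonymize_budget) is not derivable, and the apparent clash with O(anonymize_budget) does not arise.
A world satisfying every obligation exists (e.g. anonymize_budget=true, anonymize_receipt=true, countersign_waiver=false, disarm_system=true, encrypt_form=true, issue_refund=false, release_detainee=false, seal_envelope=true, seal_log=false, submit_protocol=false, tag_asset=false, timestamp_certificate=true); no atom is both obligatory and forbidden, so the set is consistent.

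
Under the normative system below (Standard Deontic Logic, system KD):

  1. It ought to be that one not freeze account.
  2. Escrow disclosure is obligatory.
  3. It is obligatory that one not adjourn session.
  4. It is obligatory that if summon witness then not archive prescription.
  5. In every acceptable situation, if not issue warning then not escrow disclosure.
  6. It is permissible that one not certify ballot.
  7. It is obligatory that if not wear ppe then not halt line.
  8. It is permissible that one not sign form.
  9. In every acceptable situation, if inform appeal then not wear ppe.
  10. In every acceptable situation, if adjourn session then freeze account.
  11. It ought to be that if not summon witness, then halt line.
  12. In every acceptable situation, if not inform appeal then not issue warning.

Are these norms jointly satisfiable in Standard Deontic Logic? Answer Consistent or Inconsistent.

Consistent

Premise 10 is O(adjourn_session → freeze_account), but O(adjourn_session) is not derivable from the premises, so it does not yield O(freeze_account).
So O(freeze_account) is not derivable, and the apparent clash with O(¬freeze_account) does not arise.
A world satisfying every obligation exists (e.g. adjourn_session=false, archive_prescription=false, certify_ballot=false, escrow_disclosure=true, freeze_account=false, halt_line=false, inform_appeal=true, issue_warning=true, sign_form=false, summon_witness=true, wear_ppe=false); no atom is both obligatory and forbidden, so the set is consistent.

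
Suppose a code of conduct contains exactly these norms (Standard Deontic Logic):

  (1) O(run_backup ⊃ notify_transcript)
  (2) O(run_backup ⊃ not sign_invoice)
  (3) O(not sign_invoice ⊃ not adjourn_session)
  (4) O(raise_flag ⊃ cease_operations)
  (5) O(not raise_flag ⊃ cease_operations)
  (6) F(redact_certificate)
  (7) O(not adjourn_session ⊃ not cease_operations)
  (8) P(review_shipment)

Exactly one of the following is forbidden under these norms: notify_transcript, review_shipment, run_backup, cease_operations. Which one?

Premises 5 and 4 are O(not raise_flag ⊃ cease_operations) and O(raise_flag ⊃ cease_operations); every ideal world satisfies not raise_flag or raise_flag, so in either case cease_operations holds — hence O(cease_operations).
Premise 7 is O(not adjourn_session ⊃ not cease_operations); contrapositively O(cease_operations ⊃ adjourn_session). Since O(cease_operations) holds, K gives O(adjourn_session).
Premise 3, O(not sign_invoice ⊃ not adjourn_session), contraposes to O(adjourn_session ⊃ sign_invoice); with O(adjourn_session) we get O(sign_invoice).
The contrapositive of premise 2 (O(run_backup ⊃ not sign_invoice)) is O(sign_invoice ⊃ not run_backup), and O(sign_invoice) is already established, so O(not run_backup).
So O(not run_backup) holds, i.e. run_backup is forbidden. None of the other listed options is forbidden under the premises.

run_backup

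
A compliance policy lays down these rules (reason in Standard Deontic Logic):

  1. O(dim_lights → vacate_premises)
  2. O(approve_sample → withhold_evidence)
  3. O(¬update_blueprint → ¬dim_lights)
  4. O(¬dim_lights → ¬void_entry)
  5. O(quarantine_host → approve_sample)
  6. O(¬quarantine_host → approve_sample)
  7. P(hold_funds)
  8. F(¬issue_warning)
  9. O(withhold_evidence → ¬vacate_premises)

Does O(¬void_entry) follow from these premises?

By case analysis on quarantine_host: premise 5 gives O(quarantine_host → approve_sample) and premise 6 gives O(¬quarantine_host → approve_sample), so O(approve_sample) either way.
With premise 2, O(approve_sample → withhold_evidence), the K-axiom yields O(withhold_evidence).
Applying K to premise 9 (O(withhold_evidence → ¬vacate_premises)) and O(withhold_evidence) yields O(¬vacate_premises).
The contrapositive of premise 1 (O(dim_lights → vacate_premises)) is O(¬vacate_premises → ¬dim_lights), and O(¬vacate_premises) is already established, so O(¬dim_lights).
Premise 4 is O(¬dim_lights → ¬void_entry); since O(¬dim_lights), deontic closure gives O(¬void_entry).
Premises 3, 7, 8 do not contribute to this derivation.
So O(¬void_entry) follows.

Yes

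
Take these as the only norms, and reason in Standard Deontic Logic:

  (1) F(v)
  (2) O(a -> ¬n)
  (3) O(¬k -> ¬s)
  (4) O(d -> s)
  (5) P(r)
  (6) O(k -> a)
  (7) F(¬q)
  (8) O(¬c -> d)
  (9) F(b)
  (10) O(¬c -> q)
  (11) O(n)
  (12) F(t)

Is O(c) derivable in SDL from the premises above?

Premise 11 states O(n) outright.
The contrapositive of premise 2 (O(a -> ¬n)) is O(n -> ¬a), and O(n) is already established, so O(¬a).
Premise 6, O(k -> a), contraposes to O(¬a -> ¬k); with O(¬a) we get O(¬k).
Applying K to premise 3 (O(¬k -> ¬s)) and O(¬k) yields O(¬s).
Premise 4, O(d -> s), contraposes to O(¬s -> ¬d); with O(¬s) we get O(¬d).
Premise 8, O(¬c -> d), contraposes to O(¬d -> c); with O(¬d) we get O(c).
Premises 1, 5, 7, 9, 10, 12 do not contribute to this derivation.
So O(c) follows.

Yes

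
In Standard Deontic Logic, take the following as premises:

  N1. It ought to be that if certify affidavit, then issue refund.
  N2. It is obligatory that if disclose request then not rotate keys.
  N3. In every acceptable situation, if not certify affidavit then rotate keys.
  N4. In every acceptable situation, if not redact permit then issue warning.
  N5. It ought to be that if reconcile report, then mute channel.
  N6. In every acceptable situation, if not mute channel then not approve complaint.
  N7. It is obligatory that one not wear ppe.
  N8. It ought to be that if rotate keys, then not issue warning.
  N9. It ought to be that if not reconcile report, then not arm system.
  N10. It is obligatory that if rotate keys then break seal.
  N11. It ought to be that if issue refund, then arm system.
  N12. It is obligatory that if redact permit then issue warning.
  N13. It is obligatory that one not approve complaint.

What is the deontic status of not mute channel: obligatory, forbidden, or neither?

Forbidden

Premises 12 and 4 are O(redact_permit → issue_warning) and O(¬redact_permit → issue_warning); every ideal world satisfies redact_permit or ¬redact_permit, so in either case issue_warning holds — hence O(issue_warning).
The contrapositive of premise 8 (O(rotate_keys → ¬issue_warning)) is O(issue_warning → ¬rotate_keys), and O(issue_warning) is already established, so O(¬rotate_keys).
The contrapositive of premise 3 (O(¬certify_affidavit → rotate_keys)) is O(¬rotate_keys → certify_affidavit), and O(¬rotate_keys) is already established, so O(certify_affidavit).
Premise 1 is O(certify_affidavit → issue_refund); since O(certify_affidavit), deontic closure gives O(issue_refund).
From O(issue_refund) and premise 11, O(issue_refund → arm_system), we obtain O(arm_system).
The contrapositive of premise 9 (O(¬reconcile_report → ¬arm_system)) is O(arm_system → reconcile_report), and O(arm_system) is already established, so O(reconcile_report).
With premise 5, O(reconcile_report → mute_channel), the K-axiom yields O(mute_channel).
Premises 2, 6, 7, 10, 13 do not contribute to this derivation.
Thus O(mute_channel), which is F(¬mute_channel): ¬mute_channel is forbidden.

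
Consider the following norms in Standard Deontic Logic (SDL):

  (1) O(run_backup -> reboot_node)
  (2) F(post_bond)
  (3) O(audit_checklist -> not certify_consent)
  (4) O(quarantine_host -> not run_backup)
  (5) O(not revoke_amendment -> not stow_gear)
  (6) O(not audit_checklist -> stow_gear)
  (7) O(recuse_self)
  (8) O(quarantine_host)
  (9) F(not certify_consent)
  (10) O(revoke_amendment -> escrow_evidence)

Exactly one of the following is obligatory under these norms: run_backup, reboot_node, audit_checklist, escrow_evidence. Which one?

Premise 9, F(not certify_consent), is equivalent to O(certify_consent).
The contrapositive of premise 3 (O(audit_checklist -> not certify_consent)) is O(certify_consent -> not audit_checklist), and O(certify_consent) is already established, so O(not audit_checklist).
Applying K to premise 6 (O(not audit_checklist -> stow_gear)) and O(not audit_checklist) yields O(stow_gear).
Premise 5, O(not revoke_amendment -> not stow_gear), contraposes to O(stow_gear -> revoke_amendment); with O(stow_gear) we get O(revoke_amendment).
From O(revoke_amendment) and premise 10, O(revoke_amendment -> escrow_evidence), we obtain O(escrow_evidence).
So O(escrow_evidence) holds — escrow_evidence is obligatory. None of the other listed options is made obligatory by any chain of premises.

escrow_evidence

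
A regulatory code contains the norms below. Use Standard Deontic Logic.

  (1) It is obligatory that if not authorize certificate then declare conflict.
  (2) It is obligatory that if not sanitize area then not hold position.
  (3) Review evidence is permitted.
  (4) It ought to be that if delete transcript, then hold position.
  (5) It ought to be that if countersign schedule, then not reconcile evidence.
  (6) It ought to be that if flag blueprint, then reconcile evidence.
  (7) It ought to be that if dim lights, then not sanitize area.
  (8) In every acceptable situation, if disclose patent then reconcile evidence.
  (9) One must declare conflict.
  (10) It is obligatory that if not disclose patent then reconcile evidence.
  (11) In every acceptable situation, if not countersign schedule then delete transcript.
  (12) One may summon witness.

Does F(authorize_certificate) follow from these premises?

No

Premise 1 is O(¬authorize_certificate → declare_conflict); even if O(declare_conflict) held, inferring O(¬authorize_certificate) would be affirming the consequent — invalid.
No other premise forces O(¬authorize_certificate). An ideal world satisfying every premise can still have authorize_certificate true, so F(authorize_certificate) is not derivable.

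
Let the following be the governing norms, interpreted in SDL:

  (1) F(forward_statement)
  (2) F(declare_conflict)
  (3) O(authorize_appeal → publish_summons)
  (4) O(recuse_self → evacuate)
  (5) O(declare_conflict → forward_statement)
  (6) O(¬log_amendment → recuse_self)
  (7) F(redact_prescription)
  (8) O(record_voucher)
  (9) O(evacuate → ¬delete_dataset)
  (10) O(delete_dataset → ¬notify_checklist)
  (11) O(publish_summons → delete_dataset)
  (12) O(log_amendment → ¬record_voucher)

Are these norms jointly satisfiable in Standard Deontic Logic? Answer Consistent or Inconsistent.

Premise 5 is O(declare_conflict → forward_statement), but O(declare_conflict) is not derivable from the premises, so it does not yield O(forward_statement).
So O(forward_statement) is not derivable, and the apparent clash with O(¬forward_statement) does not arise.
A world satisfying every obligation exists (e.g. authorize_appeal=false, declare_conflict=false, delete_dataset=false, evacuate=true, forward_statement=false, log_amendment=false, notify_checklist=false, publish_summons=false, record_voucher=true, recuse_self=true, redact_prescription=false); no atom is both obligatory and forbidden, so the set is consistent.

Consistent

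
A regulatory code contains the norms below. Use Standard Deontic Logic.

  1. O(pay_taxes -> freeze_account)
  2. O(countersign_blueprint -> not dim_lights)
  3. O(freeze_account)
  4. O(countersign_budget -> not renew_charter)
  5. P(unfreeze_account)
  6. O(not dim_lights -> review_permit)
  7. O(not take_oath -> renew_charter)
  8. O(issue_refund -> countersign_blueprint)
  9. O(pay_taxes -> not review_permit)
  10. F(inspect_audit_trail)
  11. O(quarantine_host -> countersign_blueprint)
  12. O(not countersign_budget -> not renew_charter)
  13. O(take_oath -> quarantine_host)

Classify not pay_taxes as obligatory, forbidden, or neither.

Obligatory

Premises 4 and 12 are O(countersign_budget -> not renew_charter) and O(not countersign_budget -> not renew_charter); every ideal world satisfies countersign_budget or not countersign_budget, so in either case not renew_charter holds — hence O(not renew_charter).
Premise 7, O(not take_oath -> renew_charter), contraposes to O(not renew_charter -> take_oath); with O(not renew_charter) we get O(take_oath).
With premise 13, O(take_oath -> quarantine_host), the K-axiom yields O(quarantine_host).
Premise 11 is O(quarantine_host -> countersign_blueprint); since O(quarantine_host), deontic closure gives O(countersign_blueprint).
Premise 2 is O(countersign_blueprint -> not dim_lights); since O(countersign_blueprint), deontic closure gives O(not dim_lights).
From O(not dim_lights) and premise 6, O(not dim_lights -> review_permit), we obtain O(review_permit).
The contrapositive of premise 9 (O(pay_taxes -> not review_permit)) is O(review_permit -> not pay_taxes), and O(review_permit) is already established, so O(not pay_taxes).
Premises 1, 3, 5, 8, 10 do not contribute to this derivation.
Hence not pay_taxes is obligatory.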